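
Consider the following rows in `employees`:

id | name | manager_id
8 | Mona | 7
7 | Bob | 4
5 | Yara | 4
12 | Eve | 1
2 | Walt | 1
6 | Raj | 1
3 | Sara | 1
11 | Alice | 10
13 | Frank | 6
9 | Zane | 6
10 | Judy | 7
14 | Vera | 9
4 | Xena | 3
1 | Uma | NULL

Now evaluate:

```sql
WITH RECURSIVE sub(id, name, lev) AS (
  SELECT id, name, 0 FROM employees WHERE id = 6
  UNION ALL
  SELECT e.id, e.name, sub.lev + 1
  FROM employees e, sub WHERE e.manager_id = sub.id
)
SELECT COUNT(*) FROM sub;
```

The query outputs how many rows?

4

Base: id=6 (Raj) at lev 0.
Iteration 1: rows with manager_id in {6} -> Zane (id 9, lev 1), Frank (id 13, lev 1).
Iteration 2: rows with manager_id in {9,13} -> Vera (id 14, lev 2).
Iteration 3: no rows with manager_id in {14}; recursion stops.
Total rows emitted: 4.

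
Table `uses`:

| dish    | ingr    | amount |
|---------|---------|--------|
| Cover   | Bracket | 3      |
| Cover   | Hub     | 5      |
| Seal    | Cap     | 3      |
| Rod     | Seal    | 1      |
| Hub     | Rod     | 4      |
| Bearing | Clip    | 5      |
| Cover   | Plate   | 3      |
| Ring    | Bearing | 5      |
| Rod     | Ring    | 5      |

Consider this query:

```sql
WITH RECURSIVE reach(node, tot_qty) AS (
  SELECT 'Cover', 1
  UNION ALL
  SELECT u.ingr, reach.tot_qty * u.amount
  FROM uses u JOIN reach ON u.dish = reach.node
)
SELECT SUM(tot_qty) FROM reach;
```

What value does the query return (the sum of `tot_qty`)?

3212

Base: (Cover, tot_qty=1).
Iteration 1: components of {Cover} -> Bracket = 1*3 = 3, Hub = 1*5 = 5, Plate = 1*3 = 3.
Iteration 2: components of {Bracket,Hub,Plate} -> Rod = 5*4 = 20.
Iteration 3: components of {Rod} -> Ring = 20*5 = 100, Seal = 20*1 = 20.
Iteration 4: components of {Ring,Seal} -> Bearing = 100*5 = 500, Cap = 20*3 = 60.
Iteration 5: components of {Bearing,Cap} -> Clip = 500*5 = 2500.
Iteration 6: no further components; recursion stops.
SUM(tot_qty) = 1 + 5 + 3 + 3 + 20 + 100 + 20 + 500 + 60 + 2500 = 3212.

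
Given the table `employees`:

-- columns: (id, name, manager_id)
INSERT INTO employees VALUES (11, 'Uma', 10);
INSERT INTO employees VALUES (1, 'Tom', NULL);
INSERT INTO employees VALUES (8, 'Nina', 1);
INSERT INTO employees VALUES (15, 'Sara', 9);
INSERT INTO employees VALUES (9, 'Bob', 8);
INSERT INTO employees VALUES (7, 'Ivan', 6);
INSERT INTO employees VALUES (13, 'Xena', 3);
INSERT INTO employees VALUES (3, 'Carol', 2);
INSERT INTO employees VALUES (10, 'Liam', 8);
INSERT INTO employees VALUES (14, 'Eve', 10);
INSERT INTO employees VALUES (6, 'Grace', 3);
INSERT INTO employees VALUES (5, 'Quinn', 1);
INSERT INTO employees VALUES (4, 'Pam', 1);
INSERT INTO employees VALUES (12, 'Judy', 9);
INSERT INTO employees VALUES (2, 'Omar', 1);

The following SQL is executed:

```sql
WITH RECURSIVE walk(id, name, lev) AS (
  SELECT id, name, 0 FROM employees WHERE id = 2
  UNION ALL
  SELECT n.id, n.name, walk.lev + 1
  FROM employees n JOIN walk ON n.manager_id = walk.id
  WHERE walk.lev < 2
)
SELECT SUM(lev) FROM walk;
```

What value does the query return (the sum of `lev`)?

5

Base: id=2 (Omar) at lev 0.
Iteration 1: rows with manager_id in {2} -> Carol (id 3, lev 1).
Iteration 2: rows with manager_id in {3} -> Grace (id 6, lev 2), Xena (id 13, lev 2).
Iteration 3: lev < 2 fails for all current rows; recursion stops.
SUM(lev) = 0 + 1 + 2 + 2 = 5.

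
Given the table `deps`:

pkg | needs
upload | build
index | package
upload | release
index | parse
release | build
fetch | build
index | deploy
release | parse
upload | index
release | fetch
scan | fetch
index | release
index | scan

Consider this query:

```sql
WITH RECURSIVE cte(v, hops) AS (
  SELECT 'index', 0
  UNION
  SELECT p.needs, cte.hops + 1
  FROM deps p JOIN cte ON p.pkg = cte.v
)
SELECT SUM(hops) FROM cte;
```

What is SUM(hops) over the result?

14

Base: (index, hops=0).
Iteration 1: edges from {index} -> (deploy, hops=1), (package, hops=1), (parse, hops=1), (release, hops=1), (scan, hops=1).
Iteration 2: edges from {deploy,package,parse,release,scan} -> (build, hops=2), (fetch, hops=2), (parse, hops=2). [UNION drops 1 duplicate row(s)]
Iteration 3: edges from {build,fetch,parse} -> (build, hops=3).
Iteration 4: no outgoing edges from {build}; recursion stops.
SUM(hops) = 0 + 1 + 1 + 1 + 1 + 1 + 2 + 2 + 2 + 3 = 14.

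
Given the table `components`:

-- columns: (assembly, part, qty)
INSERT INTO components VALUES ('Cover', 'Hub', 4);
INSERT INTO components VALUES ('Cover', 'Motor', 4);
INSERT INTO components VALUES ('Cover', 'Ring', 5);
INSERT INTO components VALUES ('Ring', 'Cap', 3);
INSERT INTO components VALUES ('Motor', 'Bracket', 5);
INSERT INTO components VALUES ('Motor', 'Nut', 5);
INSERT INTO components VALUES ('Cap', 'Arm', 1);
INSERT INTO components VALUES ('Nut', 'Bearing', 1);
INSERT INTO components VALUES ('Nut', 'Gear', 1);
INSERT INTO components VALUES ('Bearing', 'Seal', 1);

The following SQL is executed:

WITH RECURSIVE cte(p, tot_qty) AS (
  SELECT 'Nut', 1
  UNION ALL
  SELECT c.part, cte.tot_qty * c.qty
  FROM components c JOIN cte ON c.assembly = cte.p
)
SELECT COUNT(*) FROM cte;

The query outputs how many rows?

4

Base: (Nut, tot_qty=1).
Iteration 1: components of {Nut} -> Bearing = 1*1 = 1, Gear = 1*1 = 1.
Iteration 2: components of {Bearing,Gear} -> Seal = 1*1 = 1.
Iteration 3: no further components; recursion stops.
Total rows emitted: 4.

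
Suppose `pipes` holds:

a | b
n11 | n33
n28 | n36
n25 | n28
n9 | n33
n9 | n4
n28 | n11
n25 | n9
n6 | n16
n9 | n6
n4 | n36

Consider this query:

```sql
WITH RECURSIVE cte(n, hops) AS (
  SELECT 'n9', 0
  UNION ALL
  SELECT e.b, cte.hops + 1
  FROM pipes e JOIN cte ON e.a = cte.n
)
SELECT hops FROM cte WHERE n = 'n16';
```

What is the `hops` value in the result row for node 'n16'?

Base: (n9, hops=0).
Iteration 1: edges from {n9} -> (n33, hops=1), (n4, hops=1), (n6, hops=1).
Iteration 2: edges from {n33,n4,n6} -> (n16, hops=2), (n36, hops=2).
Iteration 3: no outgoing edges from {n16,n36}; recursion stops.

2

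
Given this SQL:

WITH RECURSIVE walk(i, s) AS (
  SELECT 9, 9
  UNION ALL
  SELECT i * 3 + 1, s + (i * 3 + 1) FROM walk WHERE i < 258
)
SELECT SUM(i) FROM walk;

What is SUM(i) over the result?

Base: i=9, s=9.
Iteration 1: 9 < 258 holds -> i = 9 * 3 + 1 = 28, s = 9 + 28 = 37.
Iteration 2: 28 < 258 holds -> i = 28 * 3 + 1 = 85, s = 37 + 85 = 122.
Iteration 3: 85 < 258 holds -> i = 85 * 3 + 1 = 256, s = 122 + 256 = 378.
Iteration 4: 256 < 258 holds -> i = 256 * 3 + 1 = 769, s = 378 + 769 = 1147.
Iteration 5: 769 < 258 fails; recursion stops.
SUM(i) = 9 + 28 + 85 + 256 + 769 = 1147.

1147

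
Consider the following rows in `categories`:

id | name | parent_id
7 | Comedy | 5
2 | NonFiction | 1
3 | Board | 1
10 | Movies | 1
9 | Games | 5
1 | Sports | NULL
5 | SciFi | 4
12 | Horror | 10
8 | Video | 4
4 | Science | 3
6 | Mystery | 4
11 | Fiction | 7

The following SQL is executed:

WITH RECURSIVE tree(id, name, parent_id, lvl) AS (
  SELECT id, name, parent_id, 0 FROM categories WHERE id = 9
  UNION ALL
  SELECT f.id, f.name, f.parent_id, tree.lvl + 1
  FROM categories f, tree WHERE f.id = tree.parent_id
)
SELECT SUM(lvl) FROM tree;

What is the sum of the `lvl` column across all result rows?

Base: id=9 (Games), parent_id=5, lvl 0.
Iteration 1: join on id=5 -> SciFi (id 5, parent_id=4, lvl 1).
Iteration 2: join on id=4 -> Science (id 4, parent_id=3, lvl 2).
Iteration 3: join on id=3 -> Board (id 3, parent_id=1, lvl 3).
Iteration 4: join on id=1 -> Sports (id 1, parent_id=NULL, lvl 4).
Iteration 5: parent_id is NULL; no match; recursion stops.
SUM(lvl) = 0 + 1 + 2 + 3 + 4 = 10.

10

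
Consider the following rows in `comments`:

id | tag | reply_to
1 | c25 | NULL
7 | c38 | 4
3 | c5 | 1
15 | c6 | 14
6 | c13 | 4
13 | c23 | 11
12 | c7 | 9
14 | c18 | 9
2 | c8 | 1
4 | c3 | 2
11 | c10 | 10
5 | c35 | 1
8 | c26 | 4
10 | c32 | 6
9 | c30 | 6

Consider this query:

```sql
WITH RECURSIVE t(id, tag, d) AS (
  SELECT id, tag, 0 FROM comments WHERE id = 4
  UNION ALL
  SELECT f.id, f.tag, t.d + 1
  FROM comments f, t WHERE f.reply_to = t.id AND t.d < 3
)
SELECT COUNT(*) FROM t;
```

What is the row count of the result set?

Base: id=4 (c3) at d 0.
Iteration 1: rows with reply_to in {4} -> c13 (id 6, d 1), c38 (id 7, d 1), c26 (id 8, d 1).
Iteration 2: rows with reply_to in {6,7,8} -> c30 (id 9, d 2), c32 (id 10, d 2).
Iteration 3: rows with reply_to in {9,10} -> c10 (id 11, d 3), c7 (id 12, d 3), c18 (id 14, d 3).
Iteration 4: d < 3 fails for all current rows; recursion stops.
Total rows emitted: 9.

9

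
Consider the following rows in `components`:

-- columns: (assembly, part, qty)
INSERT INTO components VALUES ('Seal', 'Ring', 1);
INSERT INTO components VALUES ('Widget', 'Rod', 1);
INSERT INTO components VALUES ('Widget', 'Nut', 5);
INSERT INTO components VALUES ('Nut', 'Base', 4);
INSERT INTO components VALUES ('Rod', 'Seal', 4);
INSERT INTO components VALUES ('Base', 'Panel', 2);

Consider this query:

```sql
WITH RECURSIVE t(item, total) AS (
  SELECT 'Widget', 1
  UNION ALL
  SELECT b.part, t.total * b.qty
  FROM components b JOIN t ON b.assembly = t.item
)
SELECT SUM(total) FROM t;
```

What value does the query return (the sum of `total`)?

75

Base: (Widget, total=1).
Iteration 1: components of {Widget} -> Nut = 1*5 = 5, Rod = 1*1 = 1.
Iteration 2: components of {Nut,Rod} -> Base = 5*4 = 20, Seal = 1*4 = 4.
Iteration 3: components of {Base,Seal} -> Panel = 20*2 = 40, Ring = 4*1 = 4.
Iteration 4: no further components; recursion stops.
SUM(total) = 1 + 1 + 5 + 4 + 20 + 4 + 40 = 75.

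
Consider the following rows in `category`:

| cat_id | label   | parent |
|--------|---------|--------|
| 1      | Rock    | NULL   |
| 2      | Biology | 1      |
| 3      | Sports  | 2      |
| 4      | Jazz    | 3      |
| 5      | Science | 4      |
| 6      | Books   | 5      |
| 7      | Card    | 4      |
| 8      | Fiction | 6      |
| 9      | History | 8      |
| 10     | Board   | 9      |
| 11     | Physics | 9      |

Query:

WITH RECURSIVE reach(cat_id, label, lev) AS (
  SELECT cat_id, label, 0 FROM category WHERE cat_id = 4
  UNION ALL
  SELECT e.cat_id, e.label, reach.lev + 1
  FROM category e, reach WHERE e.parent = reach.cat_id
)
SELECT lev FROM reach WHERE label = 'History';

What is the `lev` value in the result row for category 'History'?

Base: cat_id=4 (Jazz) at lev 0.
Iteration 1: rows with parent in {4} -> Science (id 5, lev 1), Card (id 7, lev 1).
Iteration 2: rows with parent in {5,7} -> Books (id 6, lev 2).
Iteration 3: rows with parent in {6} -> Fiction (id 8, lev 3).
Iteration 4: rows with parent in {8} -> History (id 9, lev 4).
Iteration 5: rows with parent in {9} -> Board (id 10, lev 5), Physics (id 11, lev 5).
Iteration 6: no rows with parent in {10,11}; recursion stops.

4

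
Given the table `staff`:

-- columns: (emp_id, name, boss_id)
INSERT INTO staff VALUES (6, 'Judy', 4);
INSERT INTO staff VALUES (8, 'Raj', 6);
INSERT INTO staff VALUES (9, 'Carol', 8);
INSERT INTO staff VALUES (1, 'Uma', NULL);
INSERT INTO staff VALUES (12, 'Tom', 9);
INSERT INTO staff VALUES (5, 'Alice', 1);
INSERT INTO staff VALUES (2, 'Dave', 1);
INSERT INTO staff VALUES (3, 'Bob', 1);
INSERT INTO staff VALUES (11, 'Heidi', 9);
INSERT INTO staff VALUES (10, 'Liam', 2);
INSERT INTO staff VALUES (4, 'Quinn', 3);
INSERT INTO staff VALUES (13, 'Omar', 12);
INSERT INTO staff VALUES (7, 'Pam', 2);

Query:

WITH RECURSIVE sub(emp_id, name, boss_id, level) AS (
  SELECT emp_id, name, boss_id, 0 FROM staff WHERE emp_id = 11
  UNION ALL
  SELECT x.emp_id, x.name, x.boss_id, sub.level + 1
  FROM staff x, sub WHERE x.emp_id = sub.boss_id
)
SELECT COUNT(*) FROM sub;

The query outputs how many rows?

Base: emp_id=11 (Heidi), boss_id=9, level 0.
Iteration 1: join on emp_id=9 -> Carol (id 9, boss_id=8, level 1).
Iteration 2: join on emp_id=8 -> Raj (id 8, boss_id=6, level 2).
Iteration 3: join on emp_id=6 -> Judy (id 6, boss_id=4, level 3).
Iteration 4: join on emp_id=4 -> Quinn (id 4, boss_id=3, level 4).
Iteration 5: join on emp_id=3 -> Bob (id 3, boss_id=1, level 5).
Iteration 6: join on emp_id=1 -> Uma (id 1, boss_id=NULL, level 6).
Iteration 7: boss_id is NULL; no match; recursion stops.
Total rows emitted: 7.

7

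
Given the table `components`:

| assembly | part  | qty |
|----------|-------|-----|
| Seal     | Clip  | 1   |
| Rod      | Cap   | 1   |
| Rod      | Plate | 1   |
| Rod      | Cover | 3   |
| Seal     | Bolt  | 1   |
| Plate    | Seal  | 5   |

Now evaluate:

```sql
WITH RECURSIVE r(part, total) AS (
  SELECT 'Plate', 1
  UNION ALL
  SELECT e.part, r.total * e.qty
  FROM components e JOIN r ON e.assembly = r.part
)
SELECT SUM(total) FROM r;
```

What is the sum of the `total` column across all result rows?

16

Base: (Plate, total=1).
Iteration 1: components of {Plate} -> Seal = 1*5 = 5.
Iteration 2: components of {Seal} -> Bolt = 5*1 = 5, Clip = 5*1 = 5.
Iteration 3: no further components; recursion stops.
SUM(total) = 1 + 5 + 5 + 5 = 16.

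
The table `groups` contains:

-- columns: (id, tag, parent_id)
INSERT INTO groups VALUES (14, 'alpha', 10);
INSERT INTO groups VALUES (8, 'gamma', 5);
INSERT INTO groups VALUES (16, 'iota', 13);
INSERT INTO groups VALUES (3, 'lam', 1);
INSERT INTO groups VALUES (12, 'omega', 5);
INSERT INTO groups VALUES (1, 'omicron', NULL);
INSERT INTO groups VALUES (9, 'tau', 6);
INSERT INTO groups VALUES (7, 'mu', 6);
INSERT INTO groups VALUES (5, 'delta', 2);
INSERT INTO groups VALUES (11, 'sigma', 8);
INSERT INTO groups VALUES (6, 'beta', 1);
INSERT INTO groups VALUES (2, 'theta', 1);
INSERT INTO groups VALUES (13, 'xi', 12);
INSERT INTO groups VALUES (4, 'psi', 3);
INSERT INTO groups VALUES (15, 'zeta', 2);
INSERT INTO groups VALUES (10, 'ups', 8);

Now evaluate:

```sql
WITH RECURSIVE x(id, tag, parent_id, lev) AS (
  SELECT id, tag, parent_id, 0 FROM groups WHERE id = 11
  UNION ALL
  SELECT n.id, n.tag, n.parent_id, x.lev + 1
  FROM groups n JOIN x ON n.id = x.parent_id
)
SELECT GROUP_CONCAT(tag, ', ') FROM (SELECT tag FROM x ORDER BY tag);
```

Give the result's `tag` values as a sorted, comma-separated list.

delta, gamma, omicron, sigma, theta

Base: id=11 (sigma), parent_id=8, lev 0.
Iteration 1: join on id=8 -> gamma (id 8, parent_id=5, lev 1).
Iteration 2: join on id=5 -> delta (id 5, parent_id=2, lev 2).
Iteration 3: join on id=2 -> theta (id 2, parent_id=1, lev 3).
Iteration 4: join on id=1 -> omicron (id 1, parent_id=NULL, lev 4).
Iteration 5: parent_id is NULL; no match; recursion stops.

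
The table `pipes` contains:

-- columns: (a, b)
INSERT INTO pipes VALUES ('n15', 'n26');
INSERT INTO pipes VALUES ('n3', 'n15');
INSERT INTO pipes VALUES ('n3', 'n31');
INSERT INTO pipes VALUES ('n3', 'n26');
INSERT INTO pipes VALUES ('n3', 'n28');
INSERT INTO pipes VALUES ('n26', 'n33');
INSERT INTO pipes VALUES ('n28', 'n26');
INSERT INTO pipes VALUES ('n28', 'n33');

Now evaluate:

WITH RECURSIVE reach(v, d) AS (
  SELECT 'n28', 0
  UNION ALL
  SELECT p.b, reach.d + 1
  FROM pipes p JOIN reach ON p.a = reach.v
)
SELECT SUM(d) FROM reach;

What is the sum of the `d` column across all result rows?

Base: (n28, d=0).
Iteration 1: edges from {n28} -> (n26, d=1), (n33, d=1).
Iteration 2: edges from {n26,n33} -> (n33, d=2).
Iteration 3: no outgoing edges from {n33}; recursion stops.
SUM(d) = 0 + 1 + 1 + 2 = 4.

4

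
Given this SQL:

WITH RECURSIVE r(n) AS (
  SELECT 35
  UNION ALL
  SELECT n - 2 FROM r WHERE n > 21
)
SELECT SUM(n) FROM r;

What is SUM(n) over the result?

224

Base: n=35.
Iteration 1: 35 > 21 holds -> n = 35 - 2 = 33.
Iteration 2: 33 > 21 holds -> n = 33 - 2 = 31.
Iteration 3: 31 > 21 holds -> n = 31 - 2 = 29.
Iteration 4: 29 > 21 holds -> n = 29 - 2 = 27.
Iteration 5: 27 > 21 holds -> n = 27 - 2 = 25.
Iteration 6: 25 > 21 holds -> n = 25 - 2 = 23.
Iteration 7: 23 > 21 holds -> n = 23 - 2 = 21.
Iteration 8: 21 > 21 fails; recursion stops.
SUM(n) = 35 + 33 + 31 + 29 + 27 + 25 + 23 + 21 = 224.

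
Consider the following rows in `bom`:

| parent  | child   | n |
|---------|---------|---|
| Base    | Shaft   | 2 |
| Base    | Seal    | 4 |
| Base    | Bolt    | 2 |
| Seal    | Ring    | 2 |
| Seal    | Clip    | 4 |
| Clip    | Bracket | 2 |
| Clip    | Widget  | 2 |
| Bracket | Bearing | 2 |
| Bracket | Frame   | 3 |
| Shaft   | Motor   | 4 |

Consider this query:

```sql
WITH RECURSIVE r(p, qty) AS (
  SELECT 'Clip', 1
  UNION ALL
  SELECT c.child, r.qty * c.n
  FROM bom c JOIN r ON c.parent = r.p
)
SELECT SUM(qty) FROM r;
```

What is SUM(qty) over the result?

Base: (Clip, qty=1).
Iteration 1: components of {Clip} -> Bracket = 1*2 = 2, Widget = 1*2 = 2.
Iteration 2: components of {Bracket,Widget} -> Bearing = 2*2 = 4, Frame = 2*3 = 6.
Iteration 3: no further components; recursion stops.
SUM(qty) = 1 + 2 + 2 + 4 + 6 = 15.

15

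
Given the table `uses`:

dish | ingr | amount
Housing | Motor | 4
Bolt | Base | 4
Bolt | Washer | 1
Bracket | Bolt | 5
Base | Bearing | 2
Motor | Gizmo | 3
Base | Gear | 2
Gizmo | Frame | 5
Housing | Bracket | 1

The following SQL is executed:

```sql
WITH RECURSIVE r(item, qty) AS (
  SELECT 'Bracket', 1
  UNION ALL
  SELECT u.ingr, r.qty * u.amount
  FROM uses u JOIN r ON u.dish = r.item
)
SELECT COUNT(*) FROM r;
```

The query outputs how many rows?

Base: (Bracket, qty=1).
Iteration 1: components of {Bracket} -> Bolt = 1*5 = 5.
Iteration 2: components of {Bolt} -> Base = 5*4 = 20, Washer = 5*1 = 5.
Iteration 3: components of {Base,Washer} -> Bearing = 20*2 = 40, Gear = 20*2 = 40.
Iteration 4: no further components; recursion stops.
Total rows emitted: 6.

6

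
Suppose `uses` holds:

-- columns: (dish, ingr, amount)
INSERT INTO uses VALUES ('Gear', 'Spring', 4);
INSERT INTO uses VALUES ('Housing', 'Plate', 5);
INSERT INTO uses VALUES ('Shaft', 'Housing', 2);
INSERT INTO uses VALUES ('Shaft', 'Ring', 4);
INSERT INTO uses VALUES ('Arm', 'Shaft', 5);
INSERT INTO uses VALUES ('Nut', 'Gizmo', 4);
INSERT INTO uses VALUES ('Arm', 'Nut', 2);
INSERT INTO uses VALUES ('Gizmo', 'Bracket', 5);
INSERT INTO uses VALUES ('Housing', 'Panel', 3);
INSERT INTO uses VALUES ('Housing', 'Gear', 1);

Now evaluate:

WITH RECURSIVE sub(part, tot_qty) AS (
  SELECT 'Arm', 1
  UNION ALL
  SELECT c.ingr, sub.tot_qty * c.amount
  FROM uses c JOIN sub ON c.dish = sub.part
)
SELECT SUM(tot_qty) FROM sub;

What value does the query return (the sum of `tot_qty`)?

216

Base: (Arm, tot_qty=1).
Iteration 1: components of {Arm} -> Nut = 1*2 = 2, Shaft = 1*5 = 5.
Iteration 2: components of {Nut,Shaft} -> Gizmo = 2*4 = 8, Housing = 5*2 = 10, Ring = 5*4 = 20.
Iteration 3: components of {Gizmo,Housing,Ring} -> Bracket = 8*5 = 40, Gear = 10*1 = 10, Panel = 10*3 = 30, Plate = 10*5 = 50.
Iteration 4: components of {Bracket,Gear,Panel,Plate} -> Spring = 10*4 = 40.
Iteration 5: no further components; recursion stops.
SUM(tot_qty) = 1 + 2 + 5 + 8 + 20 + 10 + 40 + 10 + 30 + 50 + 40 = 216.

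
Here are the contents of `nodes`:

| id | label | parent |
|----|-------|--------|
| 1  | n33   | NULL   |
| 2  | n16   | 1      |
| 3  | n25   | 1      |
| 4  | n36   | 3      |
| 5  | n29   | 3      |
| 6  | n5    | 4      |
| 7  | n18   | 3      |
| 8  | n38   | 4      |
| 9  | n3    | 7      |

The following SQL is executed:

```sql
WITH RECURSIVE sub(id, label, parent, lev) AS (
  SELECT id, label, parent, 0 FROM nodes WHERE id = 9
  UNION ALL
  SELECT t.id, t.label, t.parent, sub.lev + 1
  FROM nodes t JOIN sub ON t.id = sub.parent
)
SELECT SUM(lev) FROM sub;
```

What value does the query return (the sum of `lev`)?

Base: id=9 (n3), parent=7, lev 0.
Iteration 1: join on id=7 -> n18 (id 7, parent=3, lev 1).
Iteration 2: join on id=3 -> n25 (id 3, parent=1, lev 2).
Iteration 3: join on id=1 -> n33 (id 1, parent=NULL, lev 3).
Iteration 4: parent is NULL; no match; recursion stops.
SUM(lev) = 0 + 1 + 2 + 3 = 6.

6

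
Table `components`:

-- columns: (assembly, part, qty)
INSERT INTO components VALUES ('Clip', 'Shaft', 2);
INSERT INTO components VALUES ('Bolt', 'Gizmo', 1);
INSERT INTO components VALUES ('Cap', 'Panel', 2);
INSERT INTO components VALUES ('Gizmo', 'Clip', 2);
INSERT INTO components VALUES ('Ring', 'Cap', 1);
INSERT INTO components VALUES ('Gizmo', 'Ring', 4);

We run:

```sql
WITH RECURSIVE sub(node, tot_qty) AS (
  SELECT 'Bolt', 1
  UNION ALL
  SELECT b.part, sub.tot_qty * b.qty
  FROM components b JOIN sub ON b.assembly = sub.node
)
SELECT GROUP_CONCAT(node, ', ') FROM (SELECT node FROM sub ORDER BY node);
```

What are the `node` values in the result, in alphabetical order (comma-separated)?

Bolt, Cap, Clip, Gizmo, Panel, Ring, Shaft

Base: (Bolt, tot_qty=1).
Iteration 1: components of {Bolt} -> Gizmo = 1*1 = 1.
Iteration 2: components of {Gizmo} -> Clip = 1*2 = 2, Ring = 1*4 = 4.
Iteration 3: components of {Clip,Ring} -> Cap = 4*1 = 4, Shaft = 2*2 = 4.
Iteration 4: components of {Cap,Shaft} -> Panel = 4*2 = 8.
Iteration 5: no further components; recursion stops.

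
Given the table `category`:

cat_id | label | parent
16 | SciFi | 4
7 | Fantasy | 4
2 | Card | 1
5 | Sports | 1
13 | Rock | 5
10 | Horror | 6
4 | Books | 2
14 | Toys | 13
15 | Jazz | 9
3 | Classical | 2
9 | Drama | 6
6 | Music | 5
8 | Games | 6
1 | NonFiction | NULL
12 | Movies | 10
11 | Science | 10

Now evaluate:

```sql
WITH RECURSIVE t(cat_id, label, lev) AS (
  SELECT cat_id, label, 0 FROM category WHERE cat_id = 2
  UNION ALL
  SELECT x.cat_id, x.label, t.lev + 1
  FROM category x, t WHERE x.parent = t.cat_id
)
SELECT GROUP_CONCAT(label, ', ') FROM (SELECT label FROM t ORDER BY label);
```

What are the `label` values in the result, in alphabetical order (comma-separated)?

Books, Card, Classical, Fantasy, SciFi

Base: cat_id=2 (Card) at lev 0.
Iteration 1: rows with parent in {2} -> Classical (id 3, lev 1), Books (id 4, lev 1).
Iteration 2: rows with parent in {3,4} -> Fantasy (id 7, lev 2), SciFi (id 16, lev 2).
Iteration 3: no rows with parent in {7,16}; recursion stops.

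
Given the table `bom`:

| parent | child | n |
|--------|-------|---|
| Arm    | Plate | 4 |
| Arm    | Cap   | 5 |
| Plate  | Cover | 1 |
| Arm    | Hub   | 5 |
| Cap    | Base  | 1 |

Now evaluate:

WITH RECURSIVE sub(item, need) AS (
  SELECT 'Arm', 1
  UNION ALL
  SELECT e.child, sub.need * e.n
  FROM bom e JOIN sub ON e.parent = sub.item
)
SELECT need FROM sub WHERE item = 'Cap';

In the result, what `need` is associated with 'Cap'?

5

Base: (Arm, need=1).
Iteration 1: components of {Arm} -> Cap = 1*5 = 5, Hub = 1*5 = 5, Plate = 1*4 = 4.
Iteration 2: components of {Cap,Hub,Plate} -> Base = 5*1 = 5, Cover = 4*1 = 4.
Iteration 3: no further components; recursion stops.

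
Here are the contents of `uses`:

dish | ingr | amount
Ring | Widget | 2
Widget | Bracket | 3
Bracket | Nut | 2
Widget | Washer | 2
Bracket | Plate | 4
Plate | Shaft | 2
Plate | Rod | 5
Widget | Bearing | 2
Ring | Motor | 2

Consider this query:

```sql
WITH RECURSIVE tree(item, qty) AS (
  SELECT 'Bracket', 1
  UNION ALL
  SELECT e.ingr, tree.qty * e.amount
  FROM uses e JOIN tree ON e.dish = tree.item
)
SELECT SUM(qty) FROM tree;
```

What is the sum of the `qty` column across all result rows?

Base: (Bracket, qty=1).
Iteration 1: components of {Bracket} -> Nut = 1*2 = 2, Plate = 1*4 = 4.
Iteration 2: components of {Nut,Plate} -> Rod = 4*5 = 20, Shaft = 4*2 = 8.
Iteration 3: no further components; recursion stops.
SUM(qty) = 1 + 2 + 4 + 8 + 20 = 35.

35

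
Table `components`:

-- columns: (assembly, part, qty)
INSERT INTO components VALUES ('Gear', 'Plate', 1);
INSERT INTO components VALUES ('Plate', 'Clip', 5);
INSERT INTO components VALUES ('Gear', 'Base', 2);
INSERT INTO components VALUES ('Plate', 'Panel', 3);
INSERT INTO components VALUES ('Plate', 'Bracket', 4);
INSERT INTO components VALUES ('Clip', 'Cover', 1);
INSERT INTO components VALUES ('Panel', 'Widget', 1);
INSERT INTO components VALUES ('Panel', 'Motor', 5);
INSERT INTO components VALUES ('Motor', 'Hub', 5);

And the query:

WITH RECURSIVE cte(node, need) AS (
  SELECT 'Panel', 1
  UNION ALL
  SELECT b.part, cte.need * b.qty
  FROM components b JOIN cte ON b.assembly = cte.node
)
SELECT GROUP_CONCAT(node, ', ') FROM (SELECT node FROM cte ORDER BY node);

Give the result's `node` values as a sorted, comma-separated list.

Hub, Motor, Panel, Widget

Base: (Panel, need=1).
Iteration 1: components of {Panel} -> Motor = 1*5 = 5, Widget = 1*1 = 1.
Iteration 2: components of {Motor,Widget} -> Hub = 5*5 = 25.
Iteration 3: no further components; recursion stops.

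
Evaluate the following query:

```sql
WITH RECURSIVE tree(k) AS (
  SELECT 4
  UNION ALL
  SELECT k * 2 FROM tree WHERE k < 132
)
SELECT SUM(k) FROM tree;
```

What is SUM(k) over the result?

508

Base: k=4.
Iteration 1: 4 < 132 holds -> k = 4 * 2 = 8.
Iteration 2: 8 < 132 holds -> k = 8 * 2 = 16.
Iteration 3: 16 < 132 holds -> k = 16 * 2 = 32.
Iteration 4: 32 < 132 holds -> k = 32 * 2 = 64.
Iteration 5: 64 < 132 holds -> k = 64 * 2 = 128.
Iteration 6: 128 < 132 holds -> k = 128 * 2 = 256.
Iteration 7: 256 < 132 fails; recursion stops.
SUM(k) = 4 + 8 + 16 + 32 + 64 + 128 + 256 = 508.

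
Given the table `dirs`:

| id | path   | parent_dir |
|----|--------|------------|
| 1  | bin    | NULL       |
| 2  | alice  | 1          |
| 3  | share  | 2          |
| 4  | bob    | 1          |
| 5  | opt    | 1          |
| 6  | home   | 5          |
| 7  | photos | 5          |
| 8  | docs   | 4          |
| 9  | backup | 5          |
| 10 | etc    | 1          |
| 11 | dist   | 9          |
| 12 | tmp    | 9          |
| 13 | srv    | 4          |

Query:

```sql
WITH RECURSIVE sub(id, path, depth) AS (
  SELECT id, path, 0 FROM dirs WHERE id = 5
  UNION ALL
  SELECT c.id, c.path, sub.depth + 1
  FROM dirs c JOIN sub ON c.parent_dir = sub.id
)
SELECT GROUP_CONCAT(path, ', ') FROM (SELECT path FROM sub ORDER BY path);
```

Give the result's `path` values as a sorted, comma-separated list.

Base: id=5 (opt) at depth 0.
Iteration 1: rows with parent_dir in {5} -> home (id 6, depth 1), photos (id 7, depth 1), backup (id 9, depth 1).
Iteration 2: rows with parent_dir in {6,7,9} -> dist (id 11, depth 2), tmp (id 12, depth 2).
Iteration 3: no rows with parent_dir in {11,12}; recursion stops.

backup, dist, home, opt, photos, tmp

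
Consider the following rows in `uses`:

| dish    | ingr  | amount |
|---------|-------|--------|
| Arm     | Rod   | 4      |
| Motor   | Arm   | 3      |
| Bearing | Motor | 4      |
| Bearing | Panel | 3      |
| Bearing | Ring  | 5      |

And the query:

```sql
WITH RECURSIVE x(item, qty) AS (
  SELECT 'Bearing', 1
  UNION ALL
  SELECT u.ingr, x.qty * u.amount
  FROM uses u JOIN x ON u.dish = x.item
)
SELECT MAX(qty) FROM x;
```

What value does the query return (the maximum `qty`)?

48

Base: (Bearing, qty=1).
Iteration 1: components of {Bearing} -> Motor = 1*4 = 4, Panel = 1*3 = 3, Ring = 1*5 = 5.
Iteration 2: components of {Motor,Panel,Ring} -> Arm = 4*3 = 12.
Iteration 3: components of {Arm} -> Rod = 12*4 = 48.
Iteration 4: no further components; recursion stops.
qty values: 1, 3, 4, 5, 12, 48; the maximum is 48.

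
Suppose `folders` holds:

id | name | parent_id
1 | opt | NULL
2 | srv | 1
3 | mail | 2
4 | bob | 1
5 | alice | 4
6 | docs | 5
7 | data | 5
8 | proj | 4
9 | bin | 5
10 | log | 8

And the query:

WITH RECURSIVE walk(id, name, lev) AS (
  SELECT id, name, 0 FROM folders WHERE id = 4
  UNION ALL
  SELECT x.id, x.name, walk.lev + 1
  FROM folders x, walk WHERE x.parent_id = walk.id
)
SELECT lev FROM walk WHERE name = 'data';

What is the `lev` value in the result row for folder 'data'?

Base: id=4 (bob) at lev 0.
Iteration 1: rows with parent_id in {4} -> alice (id 5, lev 1), proj (id 8, lev 1).
Iteration 2: rows with parent_id in {5,8} -> docs (id 6, lev 2), data (id 7, lev 2), bin (id 9, lev 2), log (id 10, lev 2).
Iteration 3: no rows with parent_id in {6,7,9,10}; recursion stops.

2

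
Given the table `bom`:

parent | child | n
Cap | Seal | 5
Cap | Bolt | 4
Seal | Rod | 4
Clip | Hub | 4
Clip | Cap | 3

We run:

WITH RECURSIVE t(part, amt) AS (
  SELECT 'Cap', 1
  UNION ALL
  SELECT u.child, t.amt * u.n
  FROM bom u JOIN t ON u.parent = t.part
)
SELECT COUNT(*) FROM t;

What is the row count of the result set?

Base: (Cap, amt=1).
Iteration 1: components of {Cap} -> Bolt = 1*4 = 4, Seal = 1*5 = 5.
Iteration 2: components of {Bolt,Seal} -> Rod = 5*4 = 20.
Iteration 3: no further components; recursion stops.
Total rows emitted: 4.

4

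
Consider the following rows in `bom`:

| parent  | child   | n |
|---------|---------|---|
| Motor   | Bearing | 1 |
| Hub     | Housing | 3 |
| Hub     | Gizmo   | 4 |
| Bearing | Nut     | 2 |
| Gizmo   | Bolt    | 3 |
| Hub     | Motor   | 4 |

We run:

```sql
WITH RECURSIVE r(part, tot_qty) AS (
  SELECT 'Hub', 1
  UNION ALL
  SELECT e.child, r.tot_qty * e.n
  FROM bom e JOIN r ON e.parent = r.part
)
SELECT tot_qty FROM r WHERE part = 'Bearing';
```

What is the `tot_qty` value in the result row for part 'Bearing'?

Base: (Hub, tot_qty=1).
Iteration 1: components of {Hub} -> Gizmo = 1*4 = 4, Housing = 1*3 = 3, Motor = 1*4 = 4.
Iteration 2: components of {Gizmo,Housing,Motor} -> Bearing = 4*1 = 4, Bolt = 4*3 = 12.
Iteration 3: components of {Bearing,Bolt} -> Nut = 4*2 = 8.
Iteration 4: no further components; recursion stops.

4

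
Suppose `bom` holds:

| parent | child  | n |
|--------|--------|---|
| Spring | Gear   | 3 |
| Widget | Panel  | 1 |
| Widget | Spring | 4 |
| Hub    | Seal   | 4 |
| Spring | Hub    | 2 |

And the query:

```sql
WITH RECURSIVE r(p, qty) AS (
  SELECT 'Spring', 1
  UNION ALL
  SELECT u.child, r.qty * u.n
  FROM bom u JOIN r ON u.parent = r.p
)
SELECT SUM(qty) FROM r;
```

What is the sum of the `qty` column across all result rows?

Base: (Spring, qty=1).
Iteration 1: components of {Spring} -> Gear = 1*3 = 3, Hub = 1*2 = 2.
Iteration 2: components of {Gear,Hub} -> Seal = 2*4 = 8.
Iteration 3: no further components; recursion stops.
SUM(qty) = 1 + 2 + 3 + 8 = 14.

14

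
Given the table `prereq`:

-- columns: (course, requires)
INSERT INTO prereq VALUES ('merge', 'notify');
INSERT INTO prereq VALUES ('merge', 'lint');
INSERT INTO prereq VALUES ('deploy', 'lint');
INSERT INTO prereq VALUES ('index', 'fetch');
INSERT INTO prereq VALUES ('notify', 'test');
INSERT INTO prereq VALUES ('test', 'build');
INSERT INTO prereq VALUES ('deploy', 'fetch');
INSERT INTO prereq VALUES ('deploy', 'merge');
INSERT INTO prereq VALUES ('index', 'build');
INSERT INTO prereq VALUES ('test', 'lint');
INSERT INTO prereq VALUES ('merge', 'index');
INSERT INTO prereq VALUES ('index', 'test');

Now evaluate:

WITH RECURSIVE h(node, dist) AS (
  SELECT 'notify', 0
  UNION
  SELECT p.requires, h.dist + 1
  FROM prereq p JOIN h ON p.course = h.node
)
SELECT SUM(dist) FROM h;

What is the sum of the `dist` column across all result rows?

5

Base: (notify, dist=0).
Iteration 1: edges from {notify} -> (test, dist=1).
Iteration 2: edges from {test} -> (build, dist=2), (lint, dist=2).
Iteration 3: no outgoing edges from {build,lint}; recursion stops.
SUM(dist) = 0 + 1 + 2 + 2 = 5.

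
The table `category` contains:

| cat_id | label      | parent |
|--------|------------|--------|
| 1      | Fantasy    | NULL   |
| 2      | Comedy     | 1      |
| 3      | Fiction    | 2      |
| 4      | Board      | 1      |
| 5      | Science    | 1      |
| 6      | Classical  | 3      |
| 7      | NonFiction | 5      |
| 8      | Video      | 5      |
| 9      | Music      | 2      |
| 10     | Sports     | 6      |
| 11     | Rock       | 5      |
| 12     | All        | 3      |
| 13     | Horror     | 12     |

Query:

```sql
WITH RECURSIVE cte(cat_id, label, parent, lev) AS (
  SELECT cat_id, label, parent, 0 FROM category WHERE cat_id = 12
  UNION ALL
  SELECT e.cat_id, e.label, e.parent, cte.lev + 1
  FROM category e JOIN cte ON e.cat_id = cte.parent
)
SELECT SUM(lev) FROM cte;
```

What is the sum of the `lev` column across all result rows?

6

Base: cat_id=12 (All), parent=3, lev 0.
Iteration 1: join on cat_id=3 -> Fiction (id 3, parent=2, lev 1).
Iteration 2: join on cat_id=2 -> Comedy (id 2, parent=1, lev 2).
Iteration 3: join on cat_id=1 -> Fantasy (id 1, parent=NULL, lev 3).
Iteration 4: parent is NULL; no match; recursion stops.
SUM(lev) = 0 + 1 + 2 + 3 = 6.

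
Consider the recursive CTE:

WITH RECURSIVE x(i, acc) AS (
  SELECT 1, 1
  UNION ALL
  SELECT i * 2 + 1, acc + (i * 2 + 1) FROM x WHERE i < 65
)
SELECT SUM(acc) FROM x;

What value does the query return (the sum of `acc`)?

Base: i=1, acc=1.
Iteration 1: 1 < 65 holds -> i = 1 * 2 + 1 = 3, acc = 1 + 3 = 4.
Iteration 2: 3 < 65 holds -> i = 3 * 2 + 1 = 7, acc = 4 + 7 = 11.
Iteration 3: 7 < 65 holds -> i = 7 * 2 + 1 = 15, acc = 11 + 15 = 26.
Iteration 4: 15 < 65 holds -> i = 15 * 2 + 1 = 31, acc = 26 + 31 = 57.
Iteration 5: 31 < 65 holds -> i = 31 * 2 + 1 = 63, acc = 57 + 63 = 120.
Iteration 6: 63 < 65 holds -> i = 63 * 2 + 1 = 127, acc = 120 + 127 = 247.
Iteration 7: 127 < 65 fails; recursion stops.
SUM(acc) = 1 + 4 + 11 + 26 + 57 + 120 + 247 = 466.

466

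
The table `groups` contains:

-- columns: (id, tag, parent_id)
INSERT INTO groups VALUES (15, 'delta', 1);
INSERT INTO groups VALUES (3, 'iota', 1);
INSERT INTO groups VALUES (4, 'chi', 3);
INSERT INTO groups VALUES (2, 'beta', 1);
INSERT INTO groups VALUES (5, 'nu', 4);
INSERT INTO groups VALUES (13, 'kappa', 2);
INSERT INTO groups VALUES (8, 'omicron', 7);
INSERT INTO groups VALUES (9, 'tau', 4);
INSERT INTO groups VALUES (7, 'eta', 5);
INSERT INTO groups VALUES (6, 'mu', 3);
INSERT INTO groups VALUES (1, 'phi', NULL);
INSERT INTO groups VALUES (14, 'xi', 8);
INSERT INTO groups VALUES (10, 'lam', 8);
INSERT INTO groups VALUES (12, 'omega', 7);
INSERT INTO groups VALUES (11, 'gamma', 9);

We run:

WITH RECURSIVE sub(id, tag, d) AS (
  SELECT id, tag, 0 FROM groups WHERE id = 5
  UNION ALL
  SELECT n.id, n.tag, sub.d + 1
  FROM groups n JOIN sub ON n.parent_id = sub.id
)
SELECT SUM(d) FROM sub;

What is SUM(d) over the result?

11

Base: id=5 (nu) at d 0.
Iteration 1: rows with parent_id in {5} -> eta (id 7, d 1).
Iteration 2: rows with parent_id in {7} -> omicron (id 8, d 2), omega (id 12, d 2).
Iteration 3: rows with parent_id in {8,12} -> lam (id 10, d 3), xi (id 14, d 3).
Iteration 4: no rows with parent_id in {10,14}; recursion stops.
SUM(d) = 0 + 1 + 2 + 2 + 3 + 3 = 11.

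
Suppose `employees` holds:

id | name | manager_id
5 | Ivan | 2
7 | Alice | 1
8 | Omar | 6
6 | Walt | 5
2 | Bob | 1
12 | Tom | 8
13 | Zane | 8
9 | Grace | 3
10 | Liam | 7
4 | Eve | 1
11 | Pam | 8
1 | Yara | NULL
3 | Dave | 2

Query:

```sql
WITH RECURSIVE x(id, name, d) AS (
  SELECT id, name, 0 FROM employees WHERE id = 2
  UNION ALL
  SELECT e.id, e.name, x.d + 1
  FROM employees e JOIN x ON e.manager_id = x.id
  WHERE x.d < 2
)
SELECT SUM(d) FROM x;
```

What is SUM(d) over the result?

6

Base: id=2 (Bob) at d 0.
Iteration 1: rows with manager_id in {2} -> Dave (id 3, d 1), Ivan (id 5, d 1).
Iteration 2: rows with manager_id in {3,5} -> Walt (id 6, d 2), Grace (id 9, d 2).
Iteration 3: d < 2 fails for all current rows; recursion stops.
SUM(d) = 0 + 1 + 1 + 2 + 2 = 6.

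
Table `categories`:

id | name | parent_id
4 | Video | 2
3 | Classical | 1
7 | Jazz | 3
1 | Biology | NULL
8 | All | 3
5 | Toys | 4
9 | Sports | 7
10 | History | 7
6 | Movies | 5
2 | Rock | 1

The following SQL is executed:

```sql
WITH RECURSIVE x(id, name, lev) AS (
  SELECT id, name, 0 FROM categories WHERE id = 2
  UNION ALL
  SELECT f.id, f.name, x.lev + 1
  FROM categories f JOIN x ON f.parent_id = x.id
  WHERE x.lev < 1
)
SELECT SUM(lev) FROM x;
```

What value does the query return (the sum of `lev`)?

1

Base: id=2 (Rock) at lev 0.
Iteration 1: rows with parent_id in {2} -> Video (id 4, lev 1).
Iteration 2: lev < 1 fails for all current rows; recursion stops.
SUM(lev) = 0 + 1 = 1.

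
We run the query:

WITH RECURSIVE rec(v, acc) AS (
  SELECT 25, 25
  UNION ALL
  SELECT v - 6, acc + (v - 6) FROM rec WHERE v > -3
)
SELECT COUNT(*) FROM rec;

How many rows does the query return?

Base: v=25, acc=25.
Iteration 1: 25 > -3 holds -> v = 25 - 6 = 19, acc = 25 + 19 = 44.
Iteration 2: 19 > -3 holds -> v = 19 - 6 = 13, acc = 44 + 13 = 57.
Iteration 3: 13 > -3 holds -> v = 13 - 6 = 7, acc = 57 + 7 = 64.
Iteration 4: 7 > -3 holds -> v = 7 - 6 = 1, acc = 64 + 1 = 65.
Iteration 5: 1 > -3 holds -> v = 1 - 6 = -5, acc = 65 + -5 = 60.
Iteration 6: -5 > -3 fails; recursion stops.
Total rows emitted: 6.

6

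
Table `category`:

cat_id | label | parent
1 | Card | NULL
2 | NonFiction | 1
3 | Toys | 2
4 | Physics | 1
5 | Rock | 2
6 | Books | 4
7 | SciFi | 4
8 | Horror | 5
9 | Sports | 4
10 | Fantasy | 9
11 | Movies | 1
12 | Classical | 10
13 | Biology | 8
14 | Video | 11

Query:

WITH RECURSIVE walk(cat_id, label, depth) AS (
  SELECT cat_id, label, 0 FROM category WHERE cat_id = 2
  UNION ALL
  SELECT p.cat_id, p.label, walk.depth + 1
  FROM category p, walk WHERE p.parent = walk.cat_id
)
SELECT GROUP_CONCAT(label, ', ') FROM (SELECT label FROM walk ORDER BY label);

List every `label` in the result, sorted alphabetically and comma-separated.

Base: cat_id=2 (NonFiction) at depth 0.
Iteration 1: rows with parent in {2} -> Toys (id 3, depth 1), Rock (id 5, depth 1).
Iteration 2: rows with parent in {3,5} -> Horror (id 8, depth 2).
Iteration 3: rows with parent in {8} -> Biology (id 13, depth 3).
Iteration 4: no rows with parent in {13}; recursion stops.

Biology, Horror, NonFiction, Rock, Toys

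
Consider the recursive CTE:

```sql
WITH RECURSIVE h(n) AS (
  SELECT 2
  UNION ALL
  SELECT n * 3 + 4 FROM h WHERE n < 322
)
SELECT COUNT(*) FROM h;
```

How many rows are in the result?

Base: n=2.
Iteration 1: 2 < 322 holds -> n = 2 * 3 + 4 = 10.
Iteration 2: 10 < 322 holds -> n = 10 * 3 + 4 = 34.
Iteration 3: 34 < 322 holds -> n = 34 * 3 + 4 = 106.
Iteration 4: 106 < 322 holds -> n = 106 * 3 + 4 = 322.
Iteration 5: 322 < 322 fails; recursion stops.
Total rows emitted: 5.

5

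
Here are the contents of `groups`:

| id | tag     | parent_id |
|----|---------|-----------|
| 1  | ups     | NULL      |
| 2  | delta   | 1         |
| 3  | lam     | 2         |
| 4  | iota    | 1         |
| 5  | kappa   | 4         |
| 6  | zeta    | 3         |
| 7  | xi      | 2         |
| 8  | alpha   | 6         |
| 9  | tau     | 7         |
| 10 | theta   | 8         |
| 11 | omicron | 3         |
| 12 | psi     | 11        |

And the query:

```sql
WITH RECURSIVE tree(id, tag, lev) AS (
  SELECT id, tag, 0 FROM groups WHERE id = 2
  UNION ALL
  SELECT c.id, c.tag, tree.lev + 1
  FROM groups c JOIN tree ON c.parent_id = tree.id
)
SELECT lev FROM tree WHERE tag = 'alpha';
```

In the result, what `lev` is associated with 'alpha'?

3

Base: id=2 (delta) at lev 0.
Iteration 1: rows with parent_id in {2} -> lam (id 3, lev 1), xi (id 7, lev 1).
Iteration 2: rows with parent_id in {3,7} -> zeta (id 6, lev 2), tau (id 9, lev 2), omicron (id 11, lev 2).
Iteration 3: rows with parent_id in {6,9,11} -> alpha (id 8, lev 3), psi (id 12, lev 3).
Iteration 4: rows with parent_id in {8,12} -> theta (id 10, lev 4).
Iteration 5: no rows with parent_id in {10}; recursion stops.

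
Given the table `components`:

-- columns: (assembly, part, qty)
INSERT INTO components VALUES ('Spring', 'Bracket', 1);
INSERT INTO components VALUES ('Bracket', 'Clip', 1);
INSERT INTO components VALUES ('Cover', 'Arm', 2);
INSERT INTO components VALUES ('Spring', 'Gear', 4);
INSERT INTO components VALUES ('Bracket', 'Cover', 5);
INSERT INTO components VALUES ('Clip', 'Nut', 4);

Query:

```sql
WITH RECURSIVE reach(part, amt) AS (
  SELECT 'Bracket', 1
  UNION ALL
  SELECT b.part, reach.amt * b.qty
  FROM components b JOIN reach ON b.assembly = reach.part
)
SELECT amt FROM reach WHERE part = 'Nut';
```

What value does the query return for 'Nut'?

Base: (Bracket, amt=1).
Iteration 1: components of {Bracket} -> Clip = 1*1 = 1, Cover = 1*5 = 5.
Iteration 2: components of {Clip,Cover} -> Arm = 5*2 = 10, Nut = 1*4 = 4.
Iteration 3: no further components; recursion stops.

4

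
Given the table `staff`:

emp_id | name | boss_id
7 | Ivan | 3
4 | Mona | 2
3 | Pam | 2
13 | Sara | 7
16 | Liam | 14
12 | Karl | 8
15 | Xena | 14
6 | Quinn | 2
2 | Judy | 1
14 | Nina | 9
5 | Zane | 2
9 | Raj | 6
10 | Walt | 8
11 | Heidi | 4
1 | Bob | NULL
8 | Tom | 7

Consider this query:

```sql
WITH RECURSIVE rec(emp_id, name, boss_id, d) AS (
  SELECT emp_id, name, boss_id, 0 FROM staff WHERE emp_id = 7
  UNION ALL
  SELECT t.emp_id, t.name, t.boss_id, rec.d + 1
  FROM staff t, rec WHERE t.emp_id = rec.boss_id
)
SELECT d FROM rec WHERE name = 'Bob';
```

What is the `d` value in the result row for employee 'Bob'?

3

Base: emp_id=7 (Ivan), boss_id=3, d 0.
Iteration 1: join on emp_id=3 -> Pam (id 3, boss_id=2, d 1).
Iteration 2: join on emp_id=2 -> Judy (id 2, boss_id=1, d 2).
Iteration 3: join on emp_id=1 -> Bob (id 1, boss_id=NULL, d 3).
Iteration 4: boss_id is NULL; no match; recursion stops.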